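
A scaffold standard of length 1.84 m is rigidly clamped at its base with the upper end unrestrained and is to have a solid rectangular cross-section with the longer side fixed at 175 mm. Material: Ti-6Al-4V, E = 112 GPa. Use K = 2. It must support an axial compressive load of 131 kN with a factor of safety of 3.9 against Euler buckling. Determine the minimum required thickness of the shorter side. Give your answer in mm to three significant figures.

b ≈ 75.4 mm

Required P_cr = n·P = 3.9 × 131 = 510.9 kN
L_e = K·L = 2 × 1.84 = 3.680 m
Required I = P_cr·L_e²/(π²E) = 5.109×10^5 × 3.680² / (π² × 1.12×10^11) = 6.259×10^-6 m⁴
I_req = 6.259×10^6 mm⁴
Rectangle, weak axis: I_min = h·b³/12 with h = 175 mm fixed  ⇒  b = (12I/h)^(1/3) = 75.4 mm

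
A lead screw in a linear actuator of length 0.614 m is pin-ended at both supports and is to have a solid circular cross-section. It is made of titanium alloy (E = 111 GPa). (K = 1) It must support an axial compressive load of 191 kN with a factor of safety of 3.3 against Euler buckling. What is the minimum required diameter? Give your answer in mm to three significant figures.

d ≈ 45.8 mm

Required P_cr = n·P = 3.3 × 191 = 630.3 kN
L_e = K·L = 1 × 0.614 = 0.6140 m
Required I = P_cr·L_e²/(π²E) = 6.303×10^5 × 0.6140² / (π² × 1.11×10^11) = 2.169×10^-7 m⁴
I_req = 2.169×10^5 mm⁴
Solid circle: I = πd⁴/64  ⇒  d = (64I/π)^(1/4) = (64×2.169×10^5/π)^(1/4) = 45.8 mm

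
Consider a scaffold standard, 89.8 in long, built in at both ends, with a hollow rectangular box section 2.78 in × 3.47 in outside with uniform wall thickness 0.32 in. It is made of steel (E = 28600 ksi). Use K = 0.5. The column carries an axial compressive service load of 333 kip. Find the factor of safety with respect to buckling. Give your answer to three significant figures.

Inner dimensions: h_i = 3.47 − 2×0.32 = 2.830 in, b_i = 2.78 − 2×0.32 = 2.140 in
Weak-axis I_min = (h_o·b_o³ − h_i·b_i³)/12 with b_o = 2.78, b_i = 2.140 in (shorter outer/inner sides).
I_min = (3.47×2.78³ − 2.830×2.140³)/12 = 3.901 in⁴
Effective length L_e = K·L = 0.5 × 89.8 = 44.90 in
P_cr = π²EI / L_e² = π² × 28600×10³ × 3.901 / 44.90² = 5.463×10^5 lb
Factor of safety n = P_cr / P = 546.26 / 333 = 1.64

n ≈ 1.64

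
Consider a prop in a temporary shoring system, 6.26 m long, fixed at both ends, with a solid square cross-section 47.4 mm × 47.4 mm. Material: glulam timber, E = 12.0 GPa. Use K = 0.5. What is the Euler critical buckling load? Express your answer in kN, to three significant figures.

I = a⁴/12 = 47.4⁴/12 = 4.207×10^5 mm⁴
I = 4.207×10^5 mm⁴ = 4.207×10^-7 m⁴
Effective length L_e = K·L = 0.5 × 6.26 = 3.130 m
P_cr = π²EI / L_e² = π² × 12.0×10⁹ × 4.207×10^-7 / 3.130² = 5.085×10^3 N

P_cr ≈ 5.09 kN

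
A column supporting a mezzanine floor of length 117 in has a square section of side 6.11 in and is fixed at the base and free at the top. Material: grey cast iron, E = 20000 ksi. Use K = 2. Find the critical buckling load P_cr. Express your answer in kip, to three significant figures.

P_cr ≈ 419 kip

I = a⁴/12 = 6.11⁴/12 = 116.1 in⁴
Effective length L_e = K·L = 2 × 117 = 234.0 in
P_cr = π²EI / L_e² = π² × 20000×10³ × 116.1 / 234.0² = 4.187×10^5 lb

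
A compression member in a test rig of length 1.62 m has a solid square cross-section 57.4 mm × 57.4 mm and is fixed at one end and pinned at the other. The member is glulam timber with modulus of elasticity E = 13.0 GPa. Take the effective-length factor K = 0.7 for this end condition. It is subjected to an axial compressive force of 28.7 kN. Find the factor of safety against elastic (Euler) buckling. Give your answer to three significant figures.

I = a⁴/12 = 57.4⁴/12 = 9.046×10^5 mm⁴
I = 9.046×10^5 mm⁴ = 9.046×10^-7 m⁴
Effective length L_e = K·L = 0.7 × 1.62 = 1.134 m
P_cr = π²EI / L_e² = π² × 13.0×10⁹ × 9.046×10^-7 / 1.134² = 9.026×10^4 N
Factor of safety n = P_cr / P = 90.258 / 28.7 = 3.14

n ≈ 3.14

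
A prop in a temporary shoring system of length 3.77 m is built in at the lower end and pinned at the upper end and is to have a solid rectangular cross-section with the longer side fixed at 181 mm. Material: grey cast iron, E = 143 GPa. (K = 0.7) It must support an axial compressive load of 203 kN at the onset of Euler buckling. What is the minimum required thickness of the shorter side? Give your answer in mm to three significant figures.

L_e = K·L = 0.7 × 3.77 = 2.639 m
Required I = P_cr·L_e²/(π²E) = 2.030×10^5 × 2.639² / (π² × 1.43×10^11) = 1.002×10^-6 m⁴
I_req = 1.002×10^6 mm⁴
Rectangle, weak axis: I_min = h·b³/12 with h = 181 mm fixed  ⇒  b = (12I/h)^(1/3) = 40.5 mm

b ≈ 40.5 mm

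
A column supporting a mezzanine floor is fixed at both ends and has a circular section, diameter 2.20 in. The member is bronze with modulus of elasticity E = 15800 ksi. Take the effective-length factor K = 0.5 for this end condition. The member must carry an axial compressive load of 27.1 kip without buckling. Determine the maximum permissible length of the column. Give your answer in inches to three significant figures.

I = πd⁴/64 = π×2.20⁴/64 = 1.150 in⁴
At the buckling limit P_cr = P = 2.710×10^4 lb
From P_cr = π²EI/(K·L)²:  L = (1/K)·√(π²EI/P_cr) = (1/0.5)·√(π²×1.58×10^7×1.150/2.710×10^4)
L = 163 in

L_max ≈ 163 in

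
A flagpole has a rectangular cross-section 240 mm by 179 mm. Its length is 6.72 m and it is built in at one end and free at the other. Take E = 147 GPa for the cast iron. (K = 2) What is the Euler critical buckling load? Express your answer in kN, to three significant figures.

Buckling occurs about the weak axis: I_min = h·b³/12 with b = 179 mm (the shorter side).
I_min = 240×179³/12 = 1.147×10^8 mm⁴
I = 1.147×10^8 mm⁴ = 1.147×10^-4 m⁴
Effective length L_e = K·L = 2 × 6.72 = 13.44 m
P_cr = π²EI / L_e² = π² × 147×10⁹ × 1.147×10^-4 / 13.44² = 9.213×10^5 N

P_cr ≈ 921 kN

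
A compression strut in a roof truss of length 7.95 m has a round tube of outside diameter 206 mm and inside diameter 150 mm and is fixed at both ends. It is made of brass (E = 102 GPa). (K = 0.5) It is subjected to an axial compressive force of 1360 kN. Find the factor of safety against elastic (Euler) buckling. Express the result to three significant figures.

d_o = 206 mm, d_i = 150 mm
I = π(d_o⁴ − d_i⁴)/64 = π(206⁴ − 150.0⁴)/64 = 6.355×10^7 mm⁴
I = 6.355×10^7 mm⁴ = 6.355×10^-5 m⁴
Effective length L_e = K·L = 0.5 × 7.95 = 3.975 m
P_cr = π²EI / L_e² = π² × 102×10⁹ × 6.355×10^-5 / 3.975² = 4.049×10^6 N
Factor of safety n = P_cr / P = 4048.7 / 1360 = 2.98

n ≈ 2.98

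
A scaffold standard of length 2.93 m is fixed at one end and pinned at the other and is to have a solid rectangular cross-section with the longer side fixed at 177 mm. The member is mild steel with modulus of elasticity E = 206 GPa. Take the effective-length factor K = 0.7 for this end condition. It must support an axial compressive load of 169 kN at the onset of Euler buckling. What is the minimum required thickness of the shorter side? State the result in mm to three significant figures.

b ≈ 28.7 mm

L_e = K·L = 0.7 × 2.93 = 2.051 m
Required I = P_cr·L_e²/(π²E) = 1.690×10^5 × 2.051² / (π² × 2.06×10^11) = 3.497×10^-7 m⁴
I_req = 3.497×10^5 mm⁴
Rectangle, weak axis: I_min = h·b³/12 with h = 177 mm fixed  ⇒  b = (12I/h)^(1/3) = 28.7 mm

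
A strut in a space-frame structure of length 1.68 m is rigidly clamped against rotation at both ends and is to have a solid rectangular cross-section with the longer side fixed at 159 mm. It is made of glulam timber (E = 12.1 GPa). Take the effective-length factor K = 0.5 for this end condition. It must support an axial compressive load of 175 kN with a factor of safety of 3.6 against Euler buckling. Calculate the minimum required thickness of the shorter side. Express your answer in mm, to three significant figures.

Required P_cr = n·P = 3.6 × 175 = 630.0 kN
L_e = K·L = 0.5 × 1.68 = 0.8400 m
Required I = P_cr·L_e²/(π²E) = 6.300×10^5 × 0.8400² / (π² × 1.21×10^10) = 3.722×10^-6 m⁴
I_req = 3.722×10^6 mm⁴
Rectangle, weak axis: I_min = h·b³/12 with h = 159 mm fixed  ⇒  b = (12I/h)^(1/3) = 65.5 mm

b ≈ 65.5 mm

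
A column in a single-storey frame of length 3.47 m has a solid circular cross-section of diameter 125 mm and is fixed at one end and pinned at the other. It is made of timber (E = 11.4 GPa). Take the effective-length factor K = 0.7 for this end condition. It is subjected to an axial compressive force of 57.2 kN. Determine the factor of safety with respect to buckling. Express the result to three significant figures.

n ≈ 4.00

I = πd⁴/64 = π×125⁴/64 = 1.198×10^7 mm⁴
I = 1.198×10^7 mm⁴ = 1.198×10^-5 m⁴
Effective length L_e = K·L = 0.7 × 3.47 = 2.429 m
P_cr = π²EI / L_e² = π² × 11.4×10⁹ × 1.198×10^-5 / 2.429² = 2.285×10^5 N
Factor of safety n = P_cr / P = 228.54 / 57.2 = 4.00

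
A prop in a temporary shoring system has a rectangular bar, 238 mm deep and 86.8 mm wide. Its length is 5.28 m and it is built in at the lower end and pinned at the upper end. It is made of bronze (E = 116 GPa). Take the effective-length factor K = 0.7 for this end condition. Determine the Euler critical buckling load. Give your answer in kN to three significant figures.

P_cr ≈ 1090 kN

Buckling occurs about the weak axis: I_min = h·b³/12 with b = 86.8 mm (the shorter side).
I_min = 238×86.8³/12 = 1.297×10^7 mm⁴
I = 1.297×10^7 mm⁴ = 1.297×10^-5 m⁴
Effective length L_e = K·L = 0.7 × 5.28 = 3.696 m
P_cr = π²EI / L_e² = π² × 116×10⁹ × 1.297×10^-5 / 3.696² = 1.087×10^6 N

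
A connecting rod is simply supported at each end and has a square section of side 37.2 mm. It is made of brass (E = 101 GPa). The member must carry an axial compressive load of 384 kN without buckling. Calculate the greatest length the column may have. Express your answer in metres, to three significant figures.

I = a⁴/12 = 37.2⁴/12 = 1.596×10^5 mm⁴
I = 1.596×10^-7 m⁴
At the buckling limit P_cr = P = 3.840×10^5 N
From P_cr = π²EI/(K·L)²:  L = (1/K)·√(π²EI/P_cr) = (1/1)·√(π²×1.01×10^11×1.596×10^-7/3.840×10^5)
L = 0.644 m

L_max ≈ 0.644 m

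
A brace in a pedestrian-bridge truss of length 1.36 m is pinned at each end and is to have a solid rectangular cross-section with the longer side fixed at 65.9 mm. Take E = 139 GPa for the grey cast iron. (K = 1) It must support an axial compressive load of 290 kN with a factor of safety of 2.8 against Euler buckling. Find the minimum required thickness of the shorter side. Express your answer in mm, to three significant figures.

b ≈ 58.4 mm

Required P_cr = n·P = 2.8 × 290 = 812.0 kN
L_e = K·L = 1 × 1.36 = 1.360 m
Required I = P_cr·L_e²/(π²E) = 8.120×10^5 × 1.360² / (π² × 1.39×10^11) = 1.095×10^-6 m⁴
I_req = 1.095×10^6 mm⁴
Rectangle, weak axis: I_min = h·b³/12 with h = 65.9 mm fixed  ⇒  b = (12I/h)^(1/3) = 58.4 mm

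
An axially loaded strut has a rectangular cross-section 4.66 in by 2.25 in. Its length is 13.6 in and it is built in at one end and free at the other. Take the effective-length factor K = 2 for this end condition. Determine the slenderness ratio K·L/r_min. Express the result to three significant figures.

For a rectangle r_min = b/√12 = 2.25/√12 = 0.6495 in
L_e = K·L = 2 × 13.6 = 27.20 in
λ = L_e / r_min = 27.200 / 0.6495 = 41.9

λ ≈ 41.9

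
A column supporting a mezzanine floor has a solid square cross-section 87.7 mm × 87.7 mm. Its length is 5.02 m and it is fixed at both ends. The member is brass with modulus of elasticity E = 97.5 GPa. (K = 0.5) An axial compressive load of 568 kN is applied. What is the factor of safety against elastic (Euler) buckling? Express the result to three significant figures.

I = a⁴/12 = 87.7⁴/12 = 4.930×10^6 mm⁴
I = 4.930×10^6 mm⁴ = 4.930×10^-6 m⁴
Effective length L_e = K·L = 0.5 × 5.02 = 2.510 m
P_cr = π²EI / L_e² = π² × 97.5×10⁹ × 4.930×10^-6 / 2.510² = 7.530×10^5 N
Factor of safety n = P_cr / P = 752.96 / 568 = 1.33

n ≈ 1.33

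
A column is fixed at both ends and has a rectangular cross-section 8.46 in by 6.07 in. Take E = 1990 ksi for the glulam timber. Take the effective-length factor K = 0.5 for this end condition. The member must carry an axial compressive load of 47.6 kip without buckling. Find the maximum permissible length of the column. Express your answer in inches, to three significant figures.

L_max ≈ 510 in

Buckling occurs about the weak axis: I_min = h·b³/12 with b = 6.07 in (the shorter side).
I_min = 8.46×6.07³/12 = 157.7 in⁴
At the buckling limit P_cr = P = 4.760×10^4 lb
From P_cr = π²EI/(K·L)²:  L = (1/K)·√(π²EI/P_cr) = (1/0.5)·√(π²×1.99×10^6×157.7/4.760×10^4)
L = 510 in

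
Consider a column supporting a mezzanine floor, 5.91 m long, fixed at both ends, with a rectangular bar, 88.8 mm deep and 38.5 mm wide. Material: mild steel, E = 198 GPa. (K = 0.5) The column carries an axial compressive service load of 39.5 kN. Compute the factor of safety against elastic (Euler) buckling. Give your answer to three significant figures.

n ≈ 2.39

Buckling occurs about the weak axis: I_min = h·b³/12 with b = 38.5 mm (the shorter side).
I_min = 88.8×38.5³/12 = 4.223×10^5 mm⁴
I = 4.223×10^5 mm⁴ = 4.223×10^-7 m⁴
Effective length L_e = K·L = 0.5 × 5.91 = 2.955 m
P_cr = π²EI / L_e² = π² × 198×10⁹ × 4.223×10^-7 / 2.955² = 9.451×10^4 N
Factor of safety n = P_cr / P = 94.507 / 39.5 = 2.39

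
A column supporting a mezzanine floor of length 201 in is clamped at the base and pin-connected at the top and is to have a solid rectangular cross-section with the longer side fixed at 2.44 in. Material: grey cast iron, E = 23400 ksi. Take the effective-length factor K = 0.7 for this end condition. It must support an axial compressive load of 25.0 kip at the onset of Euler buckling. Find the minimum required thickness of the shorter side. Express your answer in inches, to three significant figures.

L_e = K·L = 0.7 × 201 = 140.7 in
Required I = P_cr·L_e²/(π²E) = 2.500×10^4 × 140.7² / (π² × 2.34×10^7) = 2.143 in⁴
Rectangle, weak axis: I_min = h·b³/12 with h = 2.44 in fixed  ⇒  b = (12I/h)^(1/3) = 2.19 in

b ≈ 2.19 in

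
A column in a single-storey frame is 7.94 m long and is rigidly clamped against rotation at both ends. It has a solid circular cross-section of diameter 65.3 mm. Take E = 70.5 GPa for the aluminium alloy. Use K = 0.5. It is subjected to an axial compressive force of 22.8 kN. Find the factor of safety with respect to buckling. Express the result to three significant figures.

I = πd⁴/64 = π×65.3⁴/64 = 8.925×10^5 mm⁴
I = 8.925×10^5 mm⁴ = 8.925×10^-7 m⁴
Effective length L_e = K·L = 0.5 × 7.94 = 3.970 m
P_cr = π²EI / L_e² = π² × 70.5×10⁹ × 8.925×10^-7 / 3.970² = 3.940×10^4 N
Factor of safety n = P_cr / P = 39.403 / 22.8 = 1.73

n ≈ 1.73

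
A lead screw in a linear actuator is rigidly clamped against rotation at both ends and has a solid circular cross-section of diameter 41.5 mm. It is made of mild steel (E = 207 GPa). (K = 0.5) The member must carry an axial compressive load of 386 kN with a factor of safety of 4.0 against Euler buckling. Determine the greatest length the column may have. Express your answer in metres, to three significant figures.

I = πd⁴/64 = π×41.5⁴/64 = 1.456×10^5 mm⁴
I = 1.456×10^-7 m⁴
Required critical load P_cr = n·P = 4.0 × 386 = 1544 kN = 1.544×10^6 N
From P_cr = π²EI/(K·L)²:  L = (1/K)·√(π²EI/P_cr) = (1/0.5)·√(π²×2.07×10^11×1.456×10^-7/1.544×10^6)
L = 0.878 m

L_max ≈ 0.878 m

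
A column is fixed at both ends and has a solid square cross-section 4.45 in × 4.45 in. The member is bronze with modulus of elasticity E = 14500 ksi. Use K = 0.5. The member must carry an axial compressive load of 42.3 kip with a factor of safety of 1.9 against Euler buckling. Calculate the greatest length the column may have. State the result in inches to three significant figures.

L_max ≈ 482 in

I = a⁴/12 = 4.45⁴/12 = 32.68 in⁴
Required critical load P_cr = n·P = 1.9 × 42.3 = 80.37 kip = 8.037×10^4 lb
From P_cr = π²EI/(K·L)²:  L = (1/K)·√(π²EI/P_cr) = (1/0.5)·√(π²×1.45×10^7×32.68/8.037×10^4)
L = 482 in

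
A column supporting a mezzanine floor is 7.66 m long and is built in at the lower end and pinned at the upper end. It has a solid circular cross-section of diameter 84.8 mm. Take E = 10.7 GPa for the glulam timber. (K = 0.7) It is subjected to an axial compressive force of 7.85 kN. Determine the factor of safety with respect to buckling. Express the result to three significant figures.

I = πd⁴/64 = π×84.8⁴/64 = 2.538×10^6 mm⁴
I = 2.538×10^6 mm⁴ = 2.538×10^-6 m⁴
Effective length L_e = K·L = 0.7 × 7.66 = 5.362 m
P_cr = π²EI / L_e² = π² × 10.7×10⁹ × 2.538×10^-6 / 5.362² = 9.324×10^3 N
Factor of safety n = P_cr / P = 9.3236 / 7.85 = 1.19

n ≈ 1.19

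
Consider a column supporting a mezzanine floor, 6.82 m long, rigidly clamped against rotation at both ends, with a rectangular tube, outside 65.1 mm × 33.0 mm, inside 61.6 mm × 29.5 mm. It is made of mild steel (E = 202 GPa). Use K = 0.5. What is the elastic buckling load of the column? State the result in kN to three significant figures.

Weak-axis I_min = (h_o·b_o³ − h_i·b_i³)/12 with b_o = 33.0, b_i = 29.50 mm (shorter outer/inner sides).
I_min = (65.1×33.0³ − 61.60×29.50³)/12 = 6.317×10^4 mm⁴
I = 6.317×10^4 mm⁴ = 6.317×10^-8 m⁴
Effective length L_e = K·L = 0.5 × 6.82 = 3.410 m
P_cr = π²EI / L_e² = π² × 202×10⁹ × 6.317×10^-8 / 3.410² = 1.083×10^4 N

P_cr ≈ 10.8 kN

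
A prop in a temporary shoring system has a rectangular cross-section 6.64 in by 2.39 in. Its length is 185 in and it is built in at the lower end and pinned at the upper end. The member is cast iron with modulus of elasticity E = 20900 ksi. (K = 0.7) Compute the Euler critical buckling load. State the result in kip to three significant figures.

Buckling occurs about the weak axis: I_min = h·b³/12 with b = 2.39 in (the shorter side).
I_min = 6.64×2.39³/12 = 7.554 in⁴
Effective length L_e = K·L = 0.7 × 185 = 129.5 in
P_cr = π²EI / L_e² = π² × 20900×10³ × 7.554 / 129.5² = 9.292×10^4 lb

P_cr ≈ 92.9 kip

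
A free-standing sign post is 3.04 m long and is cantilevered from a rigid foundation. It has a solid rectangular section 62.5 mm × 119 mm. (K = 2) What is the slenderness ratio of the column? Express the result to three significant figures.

For a rectangle r_min = b/√12 = 62.5/√12 = 18.04 mm
L_e = K·L = 2 × 3.04 m = 6.080 m = 6080.0 mm
λ = L_e / r_min = 6080.0 / 18.04 = 337

λ ≈ 337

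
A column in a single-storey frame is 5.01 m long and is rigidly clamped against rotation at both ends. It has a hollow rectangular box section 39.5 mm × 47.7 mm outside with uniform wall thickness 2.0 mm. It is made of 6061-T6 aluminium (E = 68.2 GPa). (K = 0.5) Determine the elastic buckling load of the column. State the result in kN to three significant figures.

P_cr ≈ 8.80 kN

Inner dimensions: h_i = 47.7 − 2×2.0 = 43.70 mm, b_i = 39.5 − 2×2.0 = 35.50 mm
Weak-axis I_min = (h_o·b_o³ − h_i·b_i³)/12 with b_o = 39.5, b_i = 35.50 mm (shorter outer/inner sides).
I_min = (47.7×39.5³ − 43.70×35.50³)/12 = 8.205×10^4 mm⁴
I = 8.205×10^4 mm⁴ = 8.205×10^-8 m⁴
Effective length L_e = K·L = 0.5 × 5.01 = 2.505 m
P_cr = π²EI / L_e² = π² × 68.2×10⁹ × 8.205×10^-8 / 2.505² = 8.802×10^3 N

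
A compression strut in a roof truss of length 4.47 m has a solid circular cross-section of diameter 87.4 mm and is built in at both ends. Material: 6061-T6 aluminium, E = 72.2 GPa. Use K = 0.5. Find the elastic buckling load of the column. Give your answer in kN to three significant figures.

I = πd⁴/64 = π×87.4⁴/64 = 2.864×10^6 mm⁴
I = 2.864×10^6 mm⁴ = 2.864×10^-6 m⁴
Effective length L_e = K·L = 0.5 × 4.47 = 2.235 m
P_cr = π²EI / L_e² = π² × 72.2×10⁹ × 2.864×10^-6 / 2.235² = 4.086×10^5 N

P_cr ≈ 409 kN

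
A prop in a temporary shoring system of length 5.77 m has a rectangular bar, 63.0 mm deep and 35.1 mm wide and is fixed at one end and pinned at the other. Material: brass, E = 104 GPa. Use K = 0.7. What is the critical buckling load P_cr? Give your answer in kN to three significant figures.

Buckling occurs about the weak axis: I_min = h·b³/12 with b = 35.1 mm (the shorter side).
I_min = 63.0×35.1³/12 = 2.270×10^5 mm⁴
I = 2.270×10^5 mm⁴ = 2.270×10^-7 m⁴
Effective length L_e = K·L = 0.7 × 5.77 = 4.039 m
P_cr = π²EI / L_e² = π² × 104×10⁹ × 2.270×10^-7 / 4.039² = 1.428×10^4 N

P_cr ≈ 14.3 kN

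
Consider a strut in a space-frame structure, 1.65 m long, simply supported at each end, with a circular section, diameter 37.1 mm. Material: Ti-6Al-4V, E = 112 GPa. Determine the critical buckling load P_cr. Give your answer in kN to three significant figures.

P_cr ≈ 37.8 kN

I = πd⁴/64 = π×37.1⁴/64 = 9.300×10^4 mm⁴
I = 9.300×10^4 mm⁴ = 9.300×10^-8 m⁴
Effective length L_e = K·L = 1 × 1.65 = 1.650 m
P_cr = π²EI / L_e² = π² × 112×10⁹ × 9.300×10^-8 / 1.650² = 3.776×10^4 N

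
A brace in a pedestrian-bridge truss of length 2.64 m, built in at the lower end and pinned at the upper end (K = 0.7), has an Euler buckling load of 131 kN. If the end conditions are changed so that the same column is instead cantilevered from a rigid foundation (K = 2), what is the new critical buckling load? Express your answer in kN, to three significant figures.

P_cr ≈ 16.0 kN

P_cr ∝ 1/K², so P_cr,new = P_cr,old × (K_old/K_new)² = 131 × (0.7/2)²
= 131 × 0.1225 = 16.0 kN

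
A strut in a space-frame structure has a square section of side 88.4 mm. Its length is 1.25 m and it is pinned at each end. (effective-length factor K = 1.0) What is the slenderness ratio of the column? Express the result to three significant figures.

I = a⁴/12 = 88.4⁴/12 = 5.089×10^6 mm⁴
A = 7.815×10^3 mm²;  r_min = √(I/A) = √(5.089×10^6/7.815×10^3) = 25.52 mm
L_e = K·L = 1 × 1.25 m = 1.250 m = 1250.0 mm
λ = L_e / r_min = 1250.0 / 25.52 = 49.0

λ ≈ 49.0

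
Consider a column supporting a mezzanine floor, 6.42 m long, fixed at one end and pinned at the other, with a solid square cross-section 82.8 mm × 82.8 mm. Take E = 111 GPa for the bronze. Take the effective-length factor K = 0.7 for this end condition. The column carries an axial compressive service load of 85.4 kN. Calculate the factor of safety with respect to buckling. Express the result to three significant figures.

I = a⁴/12 = 82.8⁴/12 = 3.917×10^6 mm⁴
I = 3.917×10^6 mm⁴ = 3.917×10^-6 m⁴
Effective length L_e = K·L = 0.7 × 6.42 = 4.494 m
P_cr = π²EI / L_e² = π² × 111×10⁹ × 3.917×10^-6 / 4.494² = 2.125×10^5 N
Factor of safety n = P_cr / P = 212.47 / 85.4 = 2.49

n ≈ 2.49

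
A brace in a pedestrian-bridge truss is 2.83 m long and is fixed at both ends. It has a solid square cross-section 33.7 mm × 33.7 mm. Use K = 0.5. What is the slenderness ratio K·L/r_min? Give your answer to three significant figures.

For a square r = a/√12 = 33.7/√12 = 9.728 mm
L_e = K·L = 0.5 × 2.83 m = 1.415 m = 1415.0 mm
λ = L_e / r_min = 1415.0 / 9.728 = 145

λ ≈ 145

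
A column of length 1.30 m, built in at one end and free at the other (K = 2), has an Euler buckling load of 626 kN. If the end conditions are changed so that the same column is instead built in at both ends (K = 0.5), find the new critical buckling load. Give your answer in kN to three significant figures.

P_cr ≈ 10000 kN

P_cr ∝ 1/K², so P_cr,new = P_cr,old × (K_old/K_new)² = 626 × (2/0.5)²
= 626 × 16.00 = 10000 kN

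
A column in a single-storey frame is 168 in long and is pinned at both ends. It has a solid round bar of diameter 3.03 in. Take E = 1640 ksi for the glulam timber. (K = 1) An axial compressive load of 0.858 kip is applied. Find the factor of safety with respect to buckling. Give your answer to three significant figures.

I = πd⁴/64 = π×3.03⁴/64 = 4.138 in⁴
Effective length L_e = K·L = 1 × 168 = 168.0 in
P_cr = π²EI / L_e² = π² × 1640×10³ × 4.138 / 168.0² = 2.373×10^3 lb
Factor of safety n = P_cr / P = 2.3728 / 0.858 = 2.77

n ≈ 2.77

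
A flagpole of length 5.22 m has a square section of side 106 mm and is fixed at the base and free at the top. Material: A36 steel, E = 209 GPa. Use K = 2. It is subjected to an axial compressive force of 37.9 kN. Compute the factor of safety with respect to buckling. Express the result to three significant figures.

I = a⁴/12 = 106⁴/12 = 1.052×10^7 mm⁴
I = 1.052×10^7 mm⁴ = 1.052×10^-5 m⁴
Effective length L_e = K·L = 2 × 5.22 = 10.44 m
P_cr = π²EI / L_e² = π² × 209×10⁹ × 1.052×10^-5 / 10.44² = 1.991×10^5 N
Factor of safety n = P_cr / P = 199.11 / 37.9 = 5.25

n ≈ 5.25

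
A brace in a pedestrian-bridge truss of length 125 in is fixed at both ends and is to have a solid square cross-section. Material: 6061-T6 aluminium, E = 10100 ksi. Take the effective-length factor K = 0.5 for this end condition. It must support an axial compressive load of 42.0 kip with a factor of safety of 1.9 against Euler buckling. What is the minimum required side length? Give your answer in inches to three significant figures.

Required P_cr = n·P = 1.9 × 42.0 = 79.80 kip
L_e = K·L = 0.5 × 125 = 62.50 in
Required I = P_cr·L_e²/(π²E) = 7.980×10^4 × 62.50² / (π² × 1.01×10^7) = 3.127 in⁴
Solid square: I = a⁴/12  ⇒  a = (12I)^(1/4) = (12×3.127)^(1/4) = 2.48 in

a ≈ 2.48 in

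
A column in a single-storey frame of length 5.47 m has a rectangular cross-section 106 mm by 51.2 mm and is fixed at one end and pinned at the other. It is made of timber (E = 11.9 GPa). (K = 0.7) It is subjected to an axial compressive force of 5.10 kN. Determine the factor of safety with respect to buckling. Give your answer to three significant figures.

Buckling occurs about the weak axis: I_min = h·b³/12 with b = 51.2 mm (the shorter side).
I_min = 106×51.2³/12 = 1.186×10^6 mm⁴
I = 1.186×10^6 mm⁴ = 1.186×10^-6 m⁴
Effective length L_e = K·L = 0.7 × 5.47 = 3.829 m
P_cr = π²EI / L_e² = π² × 11.9×10⁹ × 1.186×10^-6 / 3.829² = 9.498×10^3 N
Factor of safety n = P_cr / P = 9.4975 / 5.10 = 1.86

n ≈ 1.86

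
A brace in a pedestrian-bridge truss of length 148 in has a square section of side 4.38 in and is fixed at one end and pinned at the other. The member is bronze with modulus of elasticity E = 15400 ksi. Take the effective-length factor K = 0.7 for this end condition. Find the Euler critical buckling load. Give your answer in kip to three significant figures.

P_cr ≈ 434 kip

I = a⁴/12 = 4.38⁴/12 = 30.67 in⁴
Effective length L_e = K·L = 0.7 × 148 = 103.6 in
P_cr = π²EI / L_e² = π² × 15400×10³ × 30.67 / 103.6² = 4.343×10^5 lb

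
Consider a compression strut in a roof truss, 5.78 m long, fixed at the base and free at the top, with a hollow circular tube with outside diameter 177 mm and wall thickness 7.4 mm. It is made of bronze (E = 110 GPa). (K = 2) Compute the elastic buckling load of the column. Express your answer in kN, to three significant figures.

P_cr ≈ 115 kN

Inner diameter d_i = 177 − 2×7.4 = 162.2 mm
I = π(d_o⁴ − d_i⁴)/64 = π(177⁴ − 162.2⁴)/64 = 1.420×10^7 mm⁴
I = 1.420×10^7 mm⁴ = 1.420×10^-5 m⁴
Effective length L_e = K·L = 2 × 5.78 = 11.56 m
P_cr = π²EI / L_e² = π² × 110×10⁹ × 1.420×10^-5 / 11.56² = 1.154×10^5 N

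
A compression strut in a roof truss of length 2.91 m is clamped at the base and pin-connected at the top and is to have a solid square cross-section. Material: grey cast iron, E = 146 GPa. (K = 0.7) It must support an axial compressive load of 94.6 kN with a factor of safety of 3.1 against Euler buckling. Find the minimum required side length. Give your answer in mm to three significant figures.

a ≈ 56.4 mm

Required P_cr = n·P = 3.1 × 94.6 = 293.3 kN
L_e = K·L = 0.7 × 2.91 = 2.037 m
Required I = P_cr·L_e²/(π²E) = 2.933×10^5 × 2.037² / (π² × 1.46×10^11) = 8.445×10^-7 m⁴
I_req = 8.445×10^5 mm⁴
Solid square: I = a⁴/12  ⇒  a = (12I)^(1/4) = (12×8.445×10^5)^(1/4) = 56.4 mm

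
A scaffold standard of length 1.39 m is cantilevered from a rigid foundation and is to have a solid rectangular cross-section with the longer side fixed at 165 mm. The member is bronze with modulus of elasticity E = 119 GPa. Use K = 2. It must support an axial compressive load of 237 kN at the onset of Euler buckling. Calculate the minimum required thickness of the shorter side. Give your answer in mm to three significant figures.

b ≈ 48.4 mm

L_e = K·L = 2 × 1.39 = 2.780 m
Required I = P_cr·L_e²/(π²E) = 2.370×10^5 × 2.780² / (π² × 1.19×10^11) = 1.560×10^-6 m⁴
I_req = 1.560×10^6 mm⁴
Rectangle, weak axis: I_min = h·b³/12 with h = 165 mm fixed  ⇒  b = (12I/h)^(1/3) = 48.4 mm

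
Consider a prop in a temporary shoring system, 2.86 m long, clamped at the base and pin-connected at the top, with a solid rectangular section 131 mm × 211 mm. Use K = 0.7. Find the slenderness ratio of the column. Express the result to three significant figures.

Buckling occurs about the weak axis: I_min = h·b³/12 with b = 131 mm (the shorter side).
I_min = 211×131³/12 = 3.953×10^7 mm⁴
A = 2.764×10^4 mm²;  r_min = √(I/A) = √(3.953×10^7/2.764×10^4) = 37.82 mm
L_e = K·L = 0.7 × 2.86 m = 2.002 m = 2002.0 mm
λ = L_e / r_min = 2002.0 / 37.82 = 52.9

λ ≈ 52.9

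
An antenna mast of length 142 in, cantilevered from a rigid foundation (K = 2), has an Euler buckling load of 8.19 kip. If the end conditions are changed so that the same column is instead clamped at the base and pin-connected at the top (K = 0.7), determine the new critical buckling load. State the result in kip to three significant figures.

P_cr ∝ 1/K², so P_cr,new = P_cr,old × (K_old/K_new)² = 8.19 × (2/0.7)²
= 8.19 × 8.163 = 66.9 kip

P_cr ≈ 66.9 kip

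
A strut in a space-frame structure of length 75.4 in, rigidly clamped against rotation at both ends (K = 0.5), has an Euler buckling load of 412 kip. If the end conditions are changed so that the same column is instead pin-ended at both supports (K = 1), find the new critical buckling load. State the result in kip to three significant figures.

P_cr ∝ 1/K², so P_cr,new = P_cr,old × (K_old/K_new)² = 412 × (0.5/1)²
= 412 × 0.2500 = 103 kip

P_cr ≈ 103 kip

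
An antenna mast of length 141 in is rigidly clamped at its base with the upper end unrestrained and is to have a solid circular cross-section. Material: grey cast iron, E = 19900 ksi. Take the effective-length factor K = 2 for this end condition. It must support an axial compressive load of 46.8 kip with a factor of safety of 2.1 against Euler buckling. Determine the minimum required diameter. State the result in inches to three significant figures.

Required P_cr = n·P = 2.1 × 46.8 = 98.28 kip
L_e = K·L = 2 × 141 = 282.0 in
Required I = P_cr·L_e²/(π²E) = 9.828×10^4 × 282.0² / (π² × 1.99×10^7) = 39.79 in⁴
Solid circle: I = πd⁴/64  ⇒  d = (64I/π)^(1/4) = (64×39.79/π)^(1/4) = 5.34 in

d ≈ 5.34 in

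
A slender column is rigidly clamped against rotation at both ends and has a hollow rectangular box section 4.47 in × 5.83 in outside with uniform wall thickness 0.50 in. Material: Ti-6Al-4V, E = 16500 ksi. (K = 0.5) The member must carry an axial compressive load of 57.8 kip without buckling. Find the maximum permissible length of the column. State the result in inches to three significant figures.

L_max ≈ 547 in

Inner dimensions: h_i = 5.83 − 2×0.50 = 4.830 in, b_i = 4.47 − 2×0.50 = 3.470 in
Weak-axis I_min = (h_o·b_o³ − h_i·b_i³)/12 with b_o = 4.47, b_i = 3.470 in (shorter outer/inner sides).
I_min = (5.83×4.47³ − 4.830×3.470³)/12 = 26.57 in⁴
At the buckling limit P_cr = P = 5.780×10^4 lb
From P_cr = π²EI/(K·L)²:  L = (1/K)·√(π²EI/P_cr) = (1/0.5)·√(π²×1.65×10^7×26.57/5.780×10^4)
L = 547 in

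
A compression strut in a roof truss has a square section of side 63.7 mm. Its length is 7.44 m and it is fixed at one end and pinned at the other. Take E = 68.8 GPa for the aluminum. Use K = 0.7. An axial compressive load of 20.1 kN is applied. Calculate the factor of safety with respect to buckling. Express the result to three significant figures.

n ≈ 1.71

I = a⁴/12 = 63.7⁴/12 = 1.372×10^6 mm⁴
I = 1.372×10^6 mm⁴ = 1.372×10^-6 m⁴
Effective length L_e = K·L = 0.7 × 7.44 = 5.208 m
P_cr = π²EI / L_e² = π² × 68.8×10⁹ × 1.372×10^-6 / 5.208² = 3.435×10^4 N
Factor of safety n = P_cr / P = 34.350 / 20.1 = 1.71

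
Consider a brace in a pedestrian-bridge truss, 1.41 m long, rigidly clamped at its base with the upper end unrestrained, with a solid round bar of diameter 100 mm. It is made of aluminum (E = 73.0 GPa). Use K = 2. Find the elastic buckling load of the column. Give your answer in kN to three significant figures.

I = πd⁴/64 = π×100⁴/64 = 4.909×10^6 mm⁴
I = 4.909×10^6 mm⁴ = 4.909×10^-6 m⁴
Effective length L_e = K·L = 2 × 1.41 = 2.820 m
P_cr = π²EI / L_e² = π² × 73.0×10⁹ × 4.909×10^-6 / 2.820² = 4.447×10^5 N

P_cr ≈ 445 kN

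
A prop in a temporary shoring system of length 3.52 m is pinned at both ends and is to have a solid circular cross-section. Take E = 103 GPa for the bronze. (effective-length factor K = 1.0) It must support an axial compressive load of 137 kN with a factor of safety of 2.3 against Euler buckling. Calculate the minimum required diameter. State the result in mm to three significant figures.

Required P_cr = n·P = 2.3 × 137 = 315.1 kN
L_e = K·L = 1 × 3.52 = 3.520 m
Required I = P_cr·L_e²/(π²E) = 3.151×10^5 × 3.520² / (π² × 1.03×10^11) = 3.841×10^-6 m⁴
I_req = 3.841×10^6 mm⁴
Solid circle: I = πd⁴/64  ⇒  d = (64I/π)^(1/4) = (64×3.841×10^6/π)^(1/4) = 94.0 mm

d ≈ 94.0 mm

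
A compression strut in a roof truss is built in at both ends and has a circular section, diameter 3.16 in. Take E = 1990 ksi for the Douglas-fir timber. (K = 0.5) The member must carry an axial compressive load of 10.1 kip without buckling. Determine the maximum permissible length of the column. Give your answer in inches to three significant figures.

L_max ≈ 195 in

I = πd⁴/64 = π×3.16⁴/64 = 4.895 in⁴
At the buckling limit P_cr = P = 1.010×10^4 lb
From P_cr = π²EI/(K·L)²:  L = (1/K)·√(π²EI/P_cr) = (1/0.5)·√(π²×1.99×10^6×4.895/1.010×10^4)
L = 195 in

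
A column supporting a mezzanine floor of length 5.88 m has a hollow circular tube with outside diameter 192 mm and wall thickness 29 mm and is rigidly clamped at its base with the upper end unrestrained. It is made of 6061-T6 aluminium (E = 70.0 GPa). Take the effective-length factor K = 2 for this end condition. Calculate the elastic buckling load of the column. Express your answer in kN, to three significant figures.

Inner diameter d_i = 192 − 2×29 = 134.0 mm
I = π(d_o⁴ − d_i⁴)/64 = π(192⁴ − 134.0⁴)/64 = 5.088×10^7 mm⁴
I = 5.088×10^7 mm⁴ = 5.088×10^-5 m⁴
Effective length L_e = K·L = 2 × 5.88 = 11.76 m
P_cr = π²EI / L_e² = π² × 70.0×10⁹ × 5.088×10^-5 / 11.76² = 2.542×10^5 N

P_cr ≈ 254 kN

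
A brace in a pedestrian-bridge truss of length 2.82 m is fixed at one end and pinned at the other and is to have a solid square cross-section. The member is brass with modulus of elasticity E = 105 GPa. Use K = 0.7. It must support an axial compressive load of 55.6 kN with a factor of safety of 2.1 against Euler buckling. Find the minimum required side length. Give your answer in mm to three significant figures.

a ≈ 47.9 mm

Required P_cr = n·P = 2.1 × 55.6 = 116.8 kN
L_e = K·L = 0.7 × 2.82 = 1.974 m
Required I = P_cr·L_e²/(π²E) = 1.168×10^5 × 1.974² / (π² × 1.05×10^11) = 4.390×10^-7 m⁴
I_req = 4.390×10^5 mm⁴
Solid square: I = a⁴/12  ⇒  a = (12I)^(1/4) = (12×4.390×10^5)^(1/4) = 47.9 mm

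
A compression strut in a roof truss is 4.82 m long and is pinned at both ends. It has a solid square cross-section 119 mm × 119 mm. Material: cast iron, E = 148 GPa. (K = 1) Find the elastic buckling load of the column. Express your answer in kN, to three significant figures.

I = a⁴/12 = 119⁴/12 = 1.671×10^7 mm⁴
I = 1.671×10^7 mm⁴ = 1.671×10^-5 m⁴
Effective length L_e = K·L = 1 × 4.82 = 4.820 m
P_cr = π²EI / L_e² = π² × 148×10⁹ × 1.671×10^-5 / 4.820² = 1.051×10^6 N

P_cr ≈ 1050 kN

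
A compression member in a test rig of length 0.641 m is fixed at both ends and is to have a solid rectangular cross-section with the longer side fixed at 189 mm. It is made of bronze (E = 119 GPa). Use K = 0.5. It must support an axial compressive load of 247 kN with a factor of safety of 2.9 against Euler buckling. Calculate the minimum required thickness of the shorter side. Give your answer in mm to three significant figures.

b ≈ 15.8 mm

Required P_cr = n·P = 2.9 × 247 = 716.3 kN
L_e = K·L = 0.5 × 0.641 = 0.3205 m
Required I = P_cr·L_e²/(π²E) = 7.163×10^5 × 0.3205² / (π² × 1.19×10^11) = 6.265×10^-8 m⁴
I_req = 6.265×10^4 mm⁴
Rectangle, weak axis: I_min = h·b³/12 with h = 189 mm fixed  ⇒  b = (12I/h)^(1/3) = 15.8 mm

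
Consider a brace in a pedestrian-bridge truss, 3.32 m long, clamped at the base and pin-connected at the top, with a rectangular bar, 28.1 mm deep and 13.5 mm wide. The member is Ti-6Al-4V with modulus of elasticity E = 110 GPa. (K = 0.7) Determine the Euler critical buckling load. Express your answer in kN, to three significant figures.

P_cr ≈ 1.16 kN

Buckling occurs about the weak axis: I_min = h·b³/12 with b = 13.5 mm (the shorter side).
I_min = 28.1×13.5³/12 = 5.761×10^3 mm⁴
I = 5.761×10^3 mm⁴ = 5.761×10^-9 m⁴
Effective length L_e = K·L = 0.7 × 3.32 = 2.324 m
P_cr = π²EI / L_e² = π² × 110×10⁹ × 5.761×10^-9 / 2.324² = 1.158×10^3 N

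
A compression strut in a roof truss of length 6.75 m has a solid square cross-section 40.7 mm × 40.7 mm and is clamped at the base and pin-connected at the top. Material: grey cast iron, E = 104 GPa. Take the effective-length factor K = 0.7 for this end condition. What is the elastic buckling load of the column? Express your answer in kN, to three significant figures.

I = a⁴/12 = 40.7⁴/12 = 2.287×10^5 mm⁴
I = 2.287×10^5 mm⁴ = 2.287×10^-7 m⁴
Effective length L_e = K·L = 0.7 × 6.75 = 4.725 m
P_cr = π²EI / L_e² = π² × 104×10⁹ × 2.287×10^-7 / 4.725² = 1.051×10^4 N

P_cr ≈ 10.5 kN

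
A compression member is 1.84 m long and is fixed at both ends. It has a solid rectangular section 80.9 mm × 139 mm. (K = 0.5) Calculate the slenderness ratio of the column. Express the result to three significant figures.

λ ≈ 39.4

For a rectangle r_min = b/√12 = 80.9/√12 = 23.35 mm
L_e = K·L = 0.5 × 1.84 m = 0.9200 m = 920.00 mm
λ = L_e / r_min = 920.00 / 23.35 = 39.4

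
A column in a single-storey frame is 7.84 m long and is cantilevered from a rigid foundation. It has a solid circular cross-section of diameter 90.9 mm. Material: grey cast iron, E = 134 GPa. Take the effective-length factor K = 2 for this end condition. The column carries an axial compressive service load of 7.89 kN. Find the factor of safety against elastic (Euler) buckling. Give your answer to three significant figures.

n ≈ 2.28

I = πd⁴/64 = π×90.9⁴/64 = 3.351×10^6 mm⁴
I = 3.351×10^6 mm⁴ = 3.351×10^-6 m⁴
Effective length L_e = K·L = 2 × 7.84 = 15.68 m
P_cr = π²EI / L_e² = π² × 134×10⁹ × 3.351×10^-6 / 15.68² = 1.803×10^4 N
Factor of safety n = P_cr / P = 18.028 / 7.89 = 2.28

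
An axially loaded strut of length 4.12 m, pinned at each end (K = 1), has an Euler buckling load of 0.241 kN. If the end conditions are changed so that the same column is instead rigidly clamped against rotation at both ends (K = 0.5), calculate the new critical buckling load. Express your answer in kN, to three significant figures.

P_cr ≈ 0.964 kN

P_cr ∝ 1/K², so P_cr,new = P_cr,old × (K_old/K_new)² = 0.241 × (1/0.5)²
= 0.241 × 4.000 = 0.964 kN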